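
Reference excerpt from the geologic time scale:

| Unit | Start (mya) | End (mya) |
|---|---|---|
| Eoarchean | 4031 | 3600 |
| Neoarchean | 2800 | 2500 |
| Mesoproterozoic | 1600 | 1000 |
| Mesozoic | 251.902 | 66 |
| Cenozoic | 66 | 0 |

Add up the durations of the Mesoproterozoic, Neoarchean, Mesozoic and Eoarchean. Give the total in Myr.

Each duration: Mesoproterozoic = 600; Neoarchean = 300; Mesozoic = 185.902; Eoarchean = 431.
Sum: 600 + 300 + 185.902 + 431 = 1516.902 Myr.

1516.902 million years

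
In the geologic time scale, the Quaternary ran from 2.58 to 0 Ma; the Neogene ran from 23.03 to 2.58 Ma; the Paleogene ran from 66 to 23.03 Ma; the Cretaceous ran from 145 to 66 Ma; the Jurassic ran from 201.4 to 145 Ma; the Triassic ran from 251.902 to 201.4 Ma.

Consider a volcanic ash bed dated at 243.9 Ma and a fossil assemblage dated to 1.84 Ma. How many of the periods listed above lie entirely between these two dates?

The older date is 243.9 Ma and the younger is 1.84 Ma.
Periods with start < 243.9 and end > 1.84 Ma: Jurassic (201.4–145), Cretaceous (145–66), Paleogene (66–23.03), Neogene (23.03–2.58).
That is 4 complete periods.

4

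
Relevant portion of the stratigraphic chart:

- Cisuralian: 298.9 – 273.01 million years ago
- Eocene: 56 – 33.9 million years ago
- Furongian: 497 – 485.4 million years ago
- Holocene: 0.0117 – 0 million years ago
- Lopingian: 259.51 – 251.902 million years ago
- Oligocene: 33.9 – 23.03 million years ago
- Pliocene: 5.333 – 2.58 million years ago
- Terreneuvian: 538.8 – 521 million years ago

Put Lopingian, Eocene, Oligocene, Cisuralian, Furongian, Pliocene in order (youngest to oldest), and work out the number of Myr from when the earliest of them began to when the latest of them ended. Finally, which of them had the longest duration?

Pliocene → Oligocene → Eocene → Lopingian → Cisuralian → Furongian; total span 494.42 Myr; longest is Cisuralian

From the excerpt: Lopingian 259.51–251.902; Eocene 56–33.9; Oligocene 33.9–23.03; Cisuralian 298.9–273.01; Furongian 497–485.4; Pliocene 5.333–2.58 (Ma).
Larger Ma is earlier, so the oldest is Furongian and the youngest is Pliocene; youngest to oldest: Pliocene, Oligocene, Eocene, Lopingian, Cisuralian, Furongian.
Oldest start 497 minus youngest end 2.58 gives 494.42 Myr overall.
Individual lengths (start − end): Cisuralian 25.89; Pliocene 2.753; Eocene 22.1; Lopingian 7.608; Oligocene 10.87; Furongian 11.6. The largest is Cisuralian at 25.89 Myr.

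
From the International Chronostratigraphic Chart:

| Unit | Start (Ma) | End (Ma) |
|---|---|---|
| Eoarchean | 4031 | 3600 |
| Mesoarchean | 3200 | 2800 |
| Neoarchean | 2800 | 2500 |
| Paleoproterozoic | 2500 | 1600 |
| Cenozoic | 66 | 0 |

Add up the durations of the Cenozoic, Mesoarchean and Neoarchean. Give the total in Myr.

Duration is start − end for each: (66 − 0) + (3200 − 2800) + (2800 − 2500).
That is 66 + 400 + 300, which totals 766 million years.

766 million years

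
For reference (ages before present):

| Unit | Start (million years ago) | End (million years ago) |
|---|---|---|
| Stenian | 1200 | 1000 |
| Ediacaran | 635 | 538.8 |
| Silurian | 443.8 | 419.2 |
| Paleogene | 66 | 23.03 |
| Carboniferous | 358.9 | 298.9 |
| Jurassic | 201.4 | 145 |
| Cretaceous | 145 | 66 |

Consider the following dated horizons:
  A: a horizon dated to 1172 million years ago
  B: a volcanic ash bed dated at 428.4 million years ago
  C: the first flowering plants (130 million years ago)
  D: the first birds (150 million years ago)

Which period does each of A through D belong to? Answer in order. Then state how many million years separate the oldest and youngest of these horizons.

A: 1172 Ma lies in 1200–1000 Ma, so Stenian.
B: 428.4 Ma lies in 443.8–419.2 Ma, so Silurian.
C: 130 Ma lies in 145–66 Ma, so Cretaceous.
D: 150 Ma lies in 201.4–145 Ma, so Jurassic.
Oldest = 1172 Ma, youngest = 130 Ma → span 1042 Myr.

A — Stenian; B — Silurian; C — Cretaceous; D — Jurassic; span 1042 million years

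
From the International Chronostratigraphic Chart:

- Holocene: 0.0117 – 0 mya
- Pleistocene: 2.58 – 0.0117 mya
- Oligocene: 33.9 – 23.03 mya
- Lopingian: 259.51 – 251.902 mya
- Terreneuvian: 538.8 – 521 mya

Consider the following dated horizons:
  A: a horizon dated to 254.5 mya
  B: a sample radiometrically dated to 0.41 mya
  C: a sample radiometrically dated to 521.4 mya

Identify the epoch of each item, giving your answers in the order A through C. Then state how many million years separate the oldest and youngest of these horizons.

A — Lopingian; B — Pleistocene; C — Terreneuvian; span 520.99 million years

Match each age against the start–end ranges in the excerpt: A = 254.5 Ma → Lopingian (259.51–251.902); B = 0.41 Ma → Pleistocene (2.58–0.0117); C = 521.4 Ma → Terreneuvian (538.8–521).
The largest age is 521.4 Ma and the smallest is 0.41 Ma; their difference is 520.99 Myr.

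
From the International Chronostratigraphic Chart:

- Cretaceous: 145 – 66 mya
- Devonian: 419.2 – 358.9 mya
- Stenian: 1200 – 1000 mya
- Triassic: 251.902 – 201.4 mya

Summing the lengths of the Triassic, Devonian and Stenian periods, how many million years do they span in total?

310.802 million years

Duration is start − end for each: (251.902 − 201.4) + (419.2 − 358.9) + (1200 − 1000).
That is 50.502 + 60.3 + 200, which totals 310.802 million years.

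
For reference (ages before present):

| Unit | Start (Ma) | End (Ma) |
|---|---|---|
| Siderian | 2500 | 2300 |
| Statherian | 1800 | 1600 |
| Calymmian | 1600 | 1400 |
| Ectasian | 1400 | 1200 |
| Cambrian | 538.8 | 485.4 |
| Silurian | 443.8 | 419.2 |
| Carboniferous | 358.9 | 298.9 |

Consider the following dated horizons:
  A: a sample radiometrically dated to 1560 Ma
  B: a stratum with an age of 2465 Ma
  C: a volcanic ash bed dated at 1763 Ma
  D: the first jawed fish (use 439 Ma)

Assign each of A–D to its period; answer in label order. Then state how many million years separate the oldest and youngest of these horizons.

Match each age against the start–end ranges in the excerpt: A = 1560 Ma → Calymmian (1600–1400); B = 2465 Ma → Siderian (2500–2300); C = 1763 Ma → Statherian (1800–1600); D = 439 Ma → Silurian (443.8–419.2).
The largest age is 2465 Ma and the smallest is 439 Ma; their difference is 2026 Myr.

A — Calymmian; B — Siderian; C — Statherian; D — Silurian; span 2026 million years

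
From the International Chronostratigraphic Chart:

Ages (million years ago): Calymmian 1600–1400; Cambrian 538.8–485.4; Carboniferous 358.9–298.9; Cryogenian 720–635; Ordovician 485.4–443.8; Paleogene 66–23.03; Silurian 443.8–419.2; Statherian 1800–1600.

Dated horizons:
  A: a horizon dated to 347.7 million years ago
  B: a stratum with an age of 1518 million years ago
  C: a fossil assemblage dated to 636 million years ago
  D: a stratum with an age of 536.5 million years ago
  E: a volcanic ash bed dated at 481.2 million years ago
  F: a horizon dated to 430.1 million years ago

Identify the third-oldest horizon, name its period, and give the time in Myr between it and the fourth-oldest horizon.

D, in the Cambrian; 55.3 million years to E

Sorted oldest-first by Ma: B (1518), C (636), D (536.5), E (481.2), F (430.1), A (347.7).
The third oldest is D at 536.5 Ma, which lies in 538.8–485.4 Ma: the Cambrian.
The fourth oldest is E at 481.2 Ma; separation = |536.5 − 481.2| = 55.3 Myr.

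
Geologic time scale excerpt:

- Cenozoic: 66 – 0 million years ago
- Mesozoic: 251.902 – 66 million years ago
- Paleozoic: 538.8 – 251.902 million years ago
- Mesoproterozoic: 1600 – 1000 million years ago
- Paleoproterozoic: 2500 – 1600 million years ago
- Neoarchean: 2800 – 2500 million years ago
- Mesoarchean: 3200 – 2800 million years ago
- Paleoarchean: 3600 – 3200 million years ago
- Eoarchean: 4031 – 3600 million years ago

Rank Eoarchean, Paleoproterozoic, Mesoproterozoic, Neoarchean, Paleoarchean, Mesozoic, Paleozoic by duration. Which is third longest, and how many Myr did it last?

Durations: Eoarchean 431; Paleoproterozoic 900; Mesoproterozoic 600; Neoarchean 300; Paleoarchean 400; Mesozoic 185.902; Paleozoic 286.898 Myr.
Sorted longest-first: Paleoproterozoic (900), Mesoproterozoic (600), Eoarchean (431), Paleoarchean (400), Neoarchean (300), Paleozoic (286.898), Mesozoic (185.902).
The third longest is Eoarchean at 431 Myr.

Eoarchean, 431 million years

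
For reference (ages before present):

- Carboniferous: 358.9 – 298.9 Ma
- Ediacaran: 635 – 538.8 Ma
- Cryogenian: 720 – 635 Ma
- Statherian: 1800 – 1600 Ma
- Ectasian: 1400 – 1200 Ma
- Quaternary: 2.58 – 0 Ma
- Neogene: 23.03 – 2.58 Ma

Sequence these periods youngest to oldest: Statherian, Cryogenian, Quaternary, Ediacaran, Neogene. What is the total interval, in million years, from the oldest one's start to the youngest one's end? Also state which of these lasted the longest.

Start ages (Ma): Statherian 1800, Cryogenian 720, Ediacaran 635, Neogene 23.03, Quaternary 2.58.
Ordered youngest to oldest: Quaternary, Neogene, Ediacaran, Cryogenian, Statherian.
Span = 1800 − 0 = 1800 Myr.
Durations: Cryogenian 85, Statherian 200, Quaternary 2.58, Ediacaran 96.2, Neogene 20.45 → longest is Statherian (200 Myr).

Quaternary, Neogene, Ediacaran, Cryogenian, Statherian; total span 1800 Myr; longest is Statherian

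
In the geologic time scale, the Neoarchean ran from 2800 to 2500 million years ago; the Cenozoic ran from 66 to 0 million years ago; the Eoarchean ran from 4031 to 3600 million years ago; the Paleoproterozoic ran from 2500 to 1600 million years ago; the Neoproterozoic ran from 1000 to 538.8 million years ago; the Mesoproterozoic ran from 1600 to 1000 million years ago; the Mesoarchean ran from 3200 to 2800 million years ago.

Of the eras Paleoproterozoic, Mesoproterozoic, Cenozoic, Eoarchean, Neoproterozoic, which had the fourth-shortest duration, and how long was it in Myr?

Mesoproterozoic, 600 million years

Durations: Paleoproterozoic 900; Mesoproterozoic 600; Cenozoic 66; Eoarchean 431; Neoproterozoic 461.2 Myr.
Sorted shortest-first: Cenozoic (66), Eoarchean (431), Neoproterozoic (461.2), Mesoproterozoic (600), Paleoproterozoic (900).
The fourth shortest is Mesoproterozoic at 600 Myr.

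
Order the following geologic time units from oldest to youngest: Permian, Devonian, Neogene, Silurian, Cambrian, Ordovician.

Cambrian, Ordovician, Silurian, Devonian, Permian, Neogene

Era membership (oldest first within each) — Paleozoic: Cambrian, Ordovician, Silurian, Devonian, Permian; Cenozoic: Neogene. Paleozoic precedes Mesozoic, which precedes Cenozoic. Concatenating the groups in that era order gives oldest to youngest directly.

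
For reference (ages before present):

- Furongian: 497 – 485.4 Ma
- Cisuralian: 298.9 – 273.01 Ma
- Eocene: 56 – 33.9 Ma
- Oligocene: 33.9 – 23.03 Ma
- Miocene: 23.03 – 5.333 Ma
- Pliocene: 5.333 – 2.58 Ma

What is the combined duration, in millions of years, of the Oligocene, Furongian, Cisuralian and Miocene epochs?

66.057 million years

Each duration: Oligocene = 10.87; Furongian = 11.6; Cisuralian = 25.89; Miocene = 17.697.
Sum: 10.87 + 11.6 + 25.89 + 17.697 = 66.057 Myr.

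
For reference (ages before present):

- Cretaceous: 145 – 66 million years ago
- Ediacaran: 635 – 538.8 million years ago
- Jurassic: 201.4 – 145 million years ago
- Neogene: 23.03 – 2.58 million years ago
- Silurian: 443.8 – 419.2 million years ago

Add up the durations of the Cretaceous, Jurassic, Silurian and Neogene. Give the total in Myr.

Duration is start − end for each: (145 − 66) + (201.4 − 145) + (443.8 − 419.2) + (23.03 − 2.58).
That is 79 + 56.4 + 24.6 + 20.45, which totals 180.45 million years.

180.45 million years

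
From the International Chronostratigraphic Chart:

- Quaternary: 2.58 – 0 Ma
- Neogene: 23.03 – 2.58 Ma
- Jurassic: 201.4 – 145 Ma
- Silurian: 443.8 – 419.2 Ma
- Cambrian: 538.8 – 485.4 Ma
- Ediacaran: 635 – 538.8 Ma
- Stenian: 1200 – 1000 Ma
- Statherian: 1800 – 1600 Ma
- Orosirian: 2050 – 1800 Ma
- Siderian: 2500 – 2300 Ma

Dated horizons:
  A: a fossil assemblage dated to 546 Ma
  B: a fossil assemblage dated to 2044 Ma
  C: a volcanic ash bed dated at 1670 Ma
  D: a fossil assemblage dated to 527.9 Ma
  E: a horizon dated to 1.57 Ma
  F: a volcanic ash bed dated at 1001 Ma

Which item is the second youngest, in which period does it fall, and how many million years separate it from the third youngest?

Smaller Ma means younger, so youngest first: E 1.57 < D 527.9 < A 546 < F 1001 < C 1670 < B 2044.
Counting 2 along gives D (527.9 Ma); the excerpt puts that inside the Cambrian, 538.8–485.4 Ma.
Next in line is A (546 Ma), and 546 − 527.9 = 18.1 Myr.

D, in the Cambrian; 18.1 million years to A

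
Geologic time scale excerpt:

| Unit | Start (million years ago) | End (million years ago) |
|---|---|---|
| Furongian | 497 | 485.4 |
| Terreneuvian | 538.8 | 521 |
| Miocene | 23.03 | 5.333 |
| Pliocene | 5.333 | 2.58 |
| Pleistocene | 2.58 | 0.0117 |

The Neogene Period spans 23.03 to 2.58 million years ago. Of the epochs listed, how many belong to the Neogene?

Epochs inside 23.03–2.58 Ma: Miocene, Pliocene — 2 in total.

2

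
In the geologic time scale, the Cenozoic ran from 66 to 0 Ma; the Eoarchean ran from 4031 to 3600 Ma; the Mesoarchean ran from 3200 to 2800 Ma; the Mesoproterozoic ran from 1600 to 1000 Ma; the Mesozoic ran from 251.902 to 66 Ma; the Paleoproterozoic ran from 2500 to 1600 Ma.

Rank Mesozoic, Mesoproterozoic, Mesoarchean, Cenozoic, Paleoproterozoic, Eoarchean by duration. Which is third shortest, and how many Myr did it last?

Mesoarchean, 400 million years

Durations: Mesozoic 185.902; Mesoproterozoic 600; Mesoarchean 400; Cenozoic 66; Paleoproterozoic 900; Eoarchean 431 Myr.
Sorted shortest-first: Cenozoic (66), Mesozoic (185.902), Mesoarchean (400), Eoarchean (431), Mesoproterozoic (600), Paleoproterozoic (900).
The third shortest is Mesoarchean at 400 Myr.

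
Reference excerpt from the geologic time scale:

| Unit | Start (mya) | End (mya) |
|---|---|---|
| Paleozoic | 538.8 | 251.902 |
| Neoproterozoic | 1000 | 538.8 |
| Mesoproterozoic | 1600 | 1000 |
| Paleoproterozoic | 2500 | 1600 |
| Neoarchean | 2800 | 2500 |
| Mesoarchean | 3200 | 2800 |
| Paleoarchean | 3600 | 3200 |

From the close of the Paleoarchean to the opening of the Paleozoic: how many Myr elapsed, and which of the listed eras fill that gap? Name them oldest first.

2661.2 million years; Mesoarchean, Neoarchean, Paleoproterozoic, Mesoproterozoic, Neoproterozoic

End of Paleoarchean = 3200 Ma; start of Paleozoic = 538.8 Ma.
Gap = 3200 − 538.8 = 2661.2 Myr.
Eras wholly inside 3200–538.8 Ma: Mesoarchean (3200–2800), Neoarchean (2800–2500), Paleoproterozoic (2500–1600), Mesoproterozoic (1600–1000), Neoproterozoic (1000–538.8).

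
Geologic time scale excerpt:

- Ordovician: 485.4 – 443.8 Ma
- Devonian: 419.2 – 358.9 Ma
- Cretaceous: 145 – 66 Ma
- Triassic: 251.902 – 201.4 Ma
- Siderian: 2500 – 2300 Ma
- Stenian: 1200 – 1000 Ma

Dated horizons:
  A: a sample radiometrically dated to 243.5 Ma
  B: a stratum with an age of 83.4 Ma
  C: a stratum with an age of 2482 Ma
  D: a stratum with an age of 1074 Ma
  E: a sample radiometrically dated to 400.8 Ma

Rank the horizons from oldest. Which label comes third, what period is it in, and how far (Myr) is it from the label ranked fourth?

Larger Ma means older, so oldest first: C 2482 > D 1074 > E 400.8 > A 243.5 > B 83.4.
Counting 3 along gives E (400.8 Ma); the excerpt puts that inside the Devonian, 419.2–358.9 Ma.
Next in line is A (243.5 Ma), and 400.8 − 243.5 = 157.3 Myr.

E, in the Devonian; 157.3 million years to A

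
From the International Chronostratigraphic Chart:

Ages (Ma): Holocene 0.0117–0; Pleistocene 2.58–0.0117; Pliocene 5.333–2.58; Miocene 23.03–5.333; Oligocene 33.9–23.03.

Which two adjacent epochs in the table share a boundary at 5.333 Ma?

Miocene and Pliocene

The Miocene ends at 5.333 Ma and the Pliocene begins at 5.333 Ma, so they share that boundary.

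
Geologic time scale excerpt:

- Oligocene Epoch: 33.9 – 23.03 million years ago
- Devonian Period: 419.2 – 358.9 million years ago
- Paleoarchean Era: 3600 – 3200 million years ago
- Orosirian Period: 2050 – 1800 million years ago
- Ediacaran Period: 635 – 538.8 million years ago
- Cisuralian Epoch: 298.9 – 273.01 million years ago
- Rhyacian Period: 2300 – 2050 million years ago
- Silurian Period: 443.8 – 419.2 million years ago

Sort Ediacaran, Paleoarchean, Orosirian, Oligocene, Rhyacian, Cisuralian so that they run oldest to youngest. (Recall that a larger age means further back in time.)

Sorting by start age (descending Ma, since larger Ma = older): Paleoarchean start 3600, Rhyacian start 2300, Orosirian start 2050, Ediacaran start 635, Cisuralian start 298.9, Oligocene start 33.9.

Paleoarchean → Rhyacian → Orosirian → Ediacaran → Cisuralian → Oligocene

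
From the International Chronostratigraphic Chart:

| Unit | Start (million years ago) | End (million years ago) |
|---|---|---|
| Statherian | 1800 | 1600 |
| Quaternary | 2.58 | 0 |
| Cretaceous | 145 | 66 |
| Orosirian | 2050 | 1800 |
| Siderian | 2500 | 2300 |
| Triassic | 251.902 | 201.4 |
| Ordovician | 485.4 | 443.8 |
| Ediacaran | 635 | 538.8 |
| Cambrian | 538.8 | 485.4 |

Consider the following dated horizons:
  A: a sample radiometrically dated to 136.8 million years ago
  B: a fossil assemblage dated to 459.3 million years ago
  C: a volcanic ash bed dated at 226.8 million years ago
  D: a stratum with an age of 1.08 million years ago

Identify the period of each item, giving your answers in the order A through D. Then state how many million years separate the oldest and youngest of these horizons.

A — Cretaceous; B — Ordovician; C — Triassic; D — Quaternary; span 458.22 million years

A: 136.8 Ma lies in 145–66 Ma, so Cretaceous.
B: 459.3 Ma lies in 485.4–443.8 Ma, so Ordovician.
C: 226.8 Ma lies in 251.902–201.4 Ma, so Triassic.
D: 1.08 Ma lies in 2.58–0 Ma, so Quaternary.
Oldest = 459.3 Ma, youngest = 1.08 Ma → span 458.22 Myr.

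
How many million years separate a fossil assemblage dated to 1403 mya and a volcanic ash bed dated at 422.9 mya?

980.1 million years

1403 − 422.9 = 980.1 million years.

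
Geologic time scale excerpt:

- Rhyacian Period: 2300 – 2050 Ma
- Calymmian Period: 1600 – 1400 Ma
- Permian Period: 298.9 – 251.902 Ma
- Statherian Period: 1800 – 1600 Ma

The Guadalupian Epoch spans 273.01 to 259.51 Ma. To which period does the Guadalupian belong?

The Guadalupian (273.01–259.51 Ma) lies entirely within 298.9–251.902 Ma, the Permian Period.

Permian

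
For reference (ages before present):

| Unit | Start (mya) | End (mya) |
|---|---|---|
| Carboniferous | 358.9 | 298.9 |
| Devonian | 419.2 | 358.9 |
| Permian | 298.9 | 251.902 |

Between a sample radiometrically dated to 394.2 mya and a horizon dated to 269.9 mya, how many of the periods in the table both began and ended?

394.2 Ma sits inside the Devonian (419.2–358.9) and 269.9 Ma inside the Permian (298.9–251.902); neither of those is wholly between the two dates.
The listed periods lying completely between them are Carboniferous — 1 in all.

1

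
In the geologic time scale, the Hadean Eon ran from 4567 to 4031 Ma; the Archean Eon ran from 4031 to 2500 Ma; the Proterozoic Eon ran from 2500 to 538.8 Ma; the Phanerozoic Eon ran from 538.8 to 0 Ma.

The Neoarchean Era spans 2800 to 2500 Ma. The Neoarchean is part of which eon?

Archean

The Neoarchean (2800–2500 Ma) lies entirely within 4031–2500 Ma, the Archean Eon.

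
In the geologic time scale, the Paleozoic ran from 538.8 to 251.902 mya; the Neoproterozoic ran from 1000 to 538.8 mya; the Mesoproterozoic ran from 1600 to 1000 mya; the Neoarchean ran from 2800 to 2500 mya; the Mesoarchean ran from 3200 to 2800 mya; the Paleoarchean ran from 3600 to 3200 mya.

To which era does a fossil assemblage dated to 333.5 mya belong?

Paleozoic

333.5 Ma lies between 538.8 and 251.902 Ma, so it falls in the Paleozoic.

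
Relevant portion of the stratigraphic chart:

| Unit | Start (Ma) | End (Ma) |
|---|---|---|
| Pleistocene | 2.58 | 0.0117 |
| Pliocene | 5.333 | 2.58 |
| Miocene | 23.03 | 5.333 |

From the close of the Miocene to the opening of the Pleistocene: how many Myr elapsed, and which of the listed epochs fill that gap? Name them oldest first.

End of Miocene = 5.333 Ma; start of Pleistocene = 2.58 Ma.
Gap = 5.333 − 2.58 = 2.753 Myr.
Epochs wholly inside 5.333–2.58 Ma: Pliocene (5.333–2.58).

2.753 million years; Pliocene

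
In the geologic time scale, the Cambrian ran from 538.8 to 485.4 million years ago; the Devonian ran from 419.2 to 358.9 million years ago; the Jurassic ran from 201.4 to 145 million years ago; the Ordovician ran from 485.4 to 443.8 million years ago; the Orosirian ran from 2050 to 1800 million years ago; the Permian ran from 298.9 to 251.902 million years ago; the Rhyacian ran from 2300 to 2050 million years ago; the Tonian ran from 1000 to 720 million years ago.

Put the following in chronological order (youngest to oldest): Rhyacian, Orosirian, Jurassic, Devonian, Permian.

Read off each span (Ma): Rhyacian 2300–2050; Orosirian 2050–1800; Jurassic 201.4–145; Devonian 419.2–358.9; Permian 298.9–251.902.
Larger Ma is older, so oldest→youngest is Rhyacian, Orosirian, Devonian, Permian, Jurassic; reverse it for youngest→oldest.

Jurassic, Permian, Devonian, Orosirian, Rhyacian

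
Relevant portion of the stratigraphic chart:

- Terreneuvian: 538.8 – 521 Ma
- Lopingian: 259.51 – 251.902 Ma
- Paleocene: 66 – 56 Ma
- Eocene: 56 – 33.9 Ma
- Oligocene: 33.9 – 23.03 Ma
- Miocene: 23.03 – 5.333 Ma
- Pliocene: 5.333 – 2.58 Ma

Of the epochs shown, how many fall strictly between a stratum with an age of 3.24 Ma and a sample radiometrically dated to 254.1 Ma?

254.1 Ma sits inside the Lopingian (259.51–251.902) and 3.24 Ma inside the Pliocene (5.333–2.58); neither of those is wholly between the two dates.
The listed epochs lying completely between them are Paleocene, Eocene, Oligocene, Miocene — 4 in all.

4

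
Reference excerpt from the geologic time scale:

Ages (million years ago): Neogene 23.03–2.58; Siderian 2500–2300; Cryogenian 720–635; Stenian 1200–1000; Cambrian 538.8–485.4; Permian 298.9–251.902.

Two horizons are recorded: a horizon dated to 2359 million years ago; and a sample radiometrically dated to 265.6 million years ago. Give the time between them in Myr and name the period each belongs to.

Elapsed time: 2359 − 265.6 = 2093.4 Myr.
2359 Ma lies within 2500–2300 Ma: Siderian.
265.6 Ma lies within 298.9–251.902 Ma: Permian.

2093.4 million years apart; the first in the Siderian, the second in the Permian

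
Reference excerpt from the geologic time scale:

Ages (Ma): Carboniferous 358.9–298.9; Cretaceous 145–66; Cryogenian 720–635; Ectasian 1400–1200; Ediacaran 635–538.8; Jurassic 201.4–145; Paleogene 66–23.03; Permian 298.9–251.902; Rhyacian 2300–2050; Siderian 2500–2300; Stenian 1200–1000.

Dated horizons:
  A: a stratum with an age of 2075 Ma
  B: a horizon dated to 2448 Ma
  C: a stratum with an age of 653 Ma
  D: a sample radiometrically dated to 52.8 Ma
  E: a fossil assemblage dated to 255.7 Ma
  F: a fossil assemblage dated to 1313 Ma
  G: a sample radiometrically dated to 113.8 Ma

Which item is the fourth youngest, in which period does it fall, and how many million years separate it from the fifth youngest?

C, in the Cryogenian; 660 million years to F

Sorted youngest-first by Ma: D (52.8), G (113.8), E (255.7), C (653), F (1313), A (2075), B (2448).
The fourth youngest is C at 653 Ma, which lies in 720–635 Ma: the Cryogenian.
The fifth youngest is F at 1313 Ma; separation = |653 − 1313| = 660 Myr.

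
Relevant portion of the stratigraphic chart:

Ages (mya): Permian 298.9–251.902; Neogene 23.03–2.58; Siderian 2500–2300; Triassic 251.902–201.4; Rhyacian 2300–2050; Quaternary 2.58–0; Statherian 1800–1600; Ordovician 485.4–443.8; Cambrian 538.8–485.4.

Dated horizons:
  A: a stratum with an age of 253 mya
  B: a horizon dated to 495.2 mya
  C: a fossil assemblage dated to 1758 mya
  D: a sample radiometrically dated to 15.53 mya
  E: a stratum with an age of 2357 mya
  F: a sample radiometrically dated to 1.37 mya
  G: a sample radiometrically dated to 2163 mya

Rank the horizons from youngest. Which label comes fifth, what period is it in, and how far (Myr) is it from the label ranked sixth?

C, in the Statherian; 405 million years to G

Smaller Ma means younger, so youngest first: F 1.37 < D 15.53 < A 253 < B 495.2 < C 1758 < G 2163 < E 2357.
Counting 5 along gives C (1758 Ma); the excerpt puts that inside the Statherian, 1800–1600 Ma.
Next in line is G (2163 Ma), and 2163 − 1758 = 405 Myr.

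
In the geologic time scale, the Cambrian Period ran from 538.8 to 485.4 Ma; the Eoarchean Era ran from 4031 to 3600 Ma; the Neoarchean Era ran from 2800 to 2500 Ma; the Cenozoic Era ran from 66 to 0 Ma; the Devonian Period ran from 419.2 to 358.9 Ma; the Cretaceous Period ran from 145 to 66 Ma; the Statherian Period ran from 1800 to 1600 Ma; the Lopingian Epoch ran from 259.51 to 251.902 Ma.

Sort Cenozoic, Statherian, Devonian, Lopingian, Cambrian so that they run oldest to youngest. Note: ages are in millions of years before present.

Read off each span (Ma): Cenozoic 66–0; Statherian 1800–1600; Devonian 419.2–358.9; Lopingian 259.51–251.902; Cambrian 538.8–485.4.
Larger Ma is older, so oldest→youngest is Statherian, Cambrian, Devonian, Lopingian, Cenozoic.

Statherian, Cambrian, Devonian, Lopingian, Cenozoic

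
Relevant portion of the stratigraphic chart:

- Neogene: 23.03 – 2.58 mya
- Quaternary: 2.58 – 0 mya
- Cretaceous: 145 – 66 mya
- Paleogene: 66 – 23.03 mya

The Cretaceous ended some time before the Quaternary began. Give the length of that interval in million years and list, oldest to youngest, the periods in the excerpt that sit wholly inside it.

63.42 million years; Paleogene, Neogene

End of Cretaceous = 66 Ma; start of Quaternary = 2.58 Ma.
Gap = 66 − 2.58 = 63.42 Myr.
Periods wholly inside 66–2.58 Ma: Paleogene (66–23.03), Neogene (23.03–2.58).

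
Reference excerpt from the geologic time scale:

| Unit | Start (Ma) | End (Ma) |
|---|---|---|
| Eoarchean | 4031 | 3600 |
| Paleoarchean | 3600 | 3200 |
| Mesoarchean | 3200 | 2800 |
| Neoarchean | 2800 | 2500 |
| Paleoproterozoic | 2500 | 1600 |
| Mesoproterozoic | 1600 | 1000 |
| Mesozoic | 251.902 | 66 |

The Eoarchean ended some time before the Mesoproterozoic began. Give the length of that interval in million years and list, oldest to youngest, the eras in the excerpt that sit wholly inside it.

2000 million years; Paleoarchean, Mesoarchean, Neoarchean, Paleoproterozoic

End of Eoarchean = 3600 Ma; start of Mesoproterozoic = 1600 Ma.
Gap = 3600 − 1600 = 2000 Myr.
Eras wholly inside 3600–1600 Ma: Paleoarchean (3600–3200), Mesoarchean (3200–2800), Neoarchean (2800–2500), Paleoproterozoic (2500–1600).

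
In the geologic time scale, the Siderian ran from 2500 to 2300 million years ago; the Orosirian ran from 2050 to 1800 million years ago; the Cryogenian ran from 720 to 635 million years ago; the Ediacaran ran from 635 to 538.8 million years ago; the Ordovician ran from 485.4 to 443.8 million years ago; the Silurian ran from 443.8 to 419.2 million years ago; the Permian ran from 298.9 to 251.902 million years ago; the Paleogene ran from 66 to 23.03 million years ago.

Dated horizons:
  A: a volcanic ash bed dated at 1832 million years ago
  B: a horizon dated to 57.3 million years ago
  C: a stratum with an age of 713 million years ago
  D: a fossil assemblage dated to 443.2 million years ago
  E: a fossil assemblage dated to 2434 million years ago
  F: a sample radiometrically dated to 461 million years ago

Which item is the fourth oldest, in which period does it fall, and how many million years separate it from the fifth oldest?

F, in the Ordovician; 17.8 million years to D

Sorted oldest-first by Ma: E (2434), A (1832), C (713), F (461), D (443.2), B (57.3).
The fourth oldest is F at 461 Ma, which lies in 485.4–443.8 Ma: the Ordovician.
The fifth oldest is D at 443.2 Ma; separation = |461 − 443.2| = 17.8 Myr.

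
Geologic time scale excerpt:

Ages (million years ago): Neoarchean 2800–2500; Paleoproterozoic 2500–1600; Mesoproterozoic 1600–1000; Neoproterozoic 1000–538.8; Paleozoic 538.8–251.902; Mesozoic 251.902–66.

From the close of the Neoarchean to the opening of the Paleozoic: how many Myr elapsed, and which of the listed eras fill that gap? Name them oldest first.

End of Neoarchean = 2500 Ma; start of Paleozoic = 538.8 Ma.
Gap = 2500 − 538.8 = 1961.2 Myr.
Eras wholly inside 2500–538.8 Ma: Paleoproterozoic (2500–1600), Mesoproterozoic (1600–1000), Neoproterozoic (1000–538.8).

1961.2 million years; Paleoproterozoic, Mesoproterozoic, Neoproterozoic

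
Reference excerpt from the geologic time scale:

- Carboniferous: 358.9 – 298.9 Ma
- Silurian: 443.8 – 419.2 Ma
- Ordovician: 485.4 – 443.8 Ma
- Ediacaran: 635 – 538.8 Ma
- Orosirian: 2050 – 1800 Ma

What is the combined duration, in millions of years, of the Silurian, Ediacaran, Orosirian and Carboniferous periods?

Duration is start − end for each: (443.8 − 419.2) + (635 − 538.8) + (2050 − 1800) + (358.9 − 298.9).
That is 24.6 + 96.2 + 250 + 60, which totals 430.8 million years.

430.8 million years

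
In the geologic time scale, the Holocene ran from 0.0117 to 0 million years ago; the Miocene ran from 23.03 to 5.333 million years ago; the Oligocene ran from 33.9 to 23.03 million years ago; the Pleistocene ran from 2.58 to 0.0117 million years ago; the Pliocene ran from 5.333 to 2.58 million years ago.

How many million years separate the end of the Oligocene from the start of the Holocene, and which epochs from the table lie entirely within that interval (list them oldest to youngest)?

End of Oligocene = 23.03 Ma; start of Holocene = 0.0117 Ma.
Gap = 23.03 − 0.0117 = 23.0183 Myr.
Epochs wholly inside 23.03–0.0117 Ma: Miocene (23.03–5.333), Pliocene (5.333–2.58), Pleistocene (2.58–0.0117).

23.0183 million years; Miocene, Pliocene, Pleistocene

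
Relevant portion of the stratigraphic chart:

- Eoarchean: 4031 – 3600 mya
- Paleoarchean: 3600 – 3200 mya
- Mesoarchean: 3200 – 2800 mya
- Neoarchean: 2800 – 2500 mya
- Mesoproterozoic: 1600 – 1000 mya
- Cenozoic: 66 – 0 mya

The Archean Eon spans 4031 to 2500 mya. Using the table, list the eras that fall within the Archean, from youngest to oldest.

Eras with both bounds inside 4031–2500 Ma: Neoarchean (2800–2500), Mesoarchean (3200–2800), Paleoarchean (3600–3200), Eoarchean (4031–3600).

Neoarchean, Mesoarchean, Paleoarchean, Eoarchean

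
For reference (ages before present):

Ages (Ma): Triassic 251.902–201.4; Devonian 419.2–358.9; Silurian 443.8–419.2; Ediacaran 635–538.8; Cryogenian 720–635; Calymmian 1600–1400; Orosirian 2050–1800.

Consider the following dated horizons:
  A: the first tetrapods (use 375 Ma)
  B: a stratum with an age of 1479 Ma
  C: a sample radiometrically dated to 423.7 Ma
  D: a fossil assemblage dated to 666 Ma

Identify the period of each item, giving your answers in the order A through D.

A — Devonian; B — Calymmian; C — Silurian; D — Cryogenian

A: 375 Ma lies in 419.2–358.9 Ma, so Devonian.
B: 1479 Ma lies in 1600–1400 Ma, so Calymmian.
C: 423.7 Ma lies in 443.8–419.2 Ma, so Silurian.
D: 666 Ma lies in 720–635 Ma, so Cryogenian.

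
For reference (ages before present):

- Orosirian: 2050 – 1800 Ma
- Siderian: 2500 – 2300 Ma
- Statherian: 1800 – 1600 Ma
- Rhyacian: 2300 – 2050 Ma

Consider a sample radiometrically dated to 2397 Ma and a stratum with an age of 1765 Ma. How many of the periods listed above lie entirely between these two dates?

2397 Ma sits inside the Siderian (2500–2300) and 1765 Ma inside the Statherian (1800–1600); neither of those is wholly between the two dates.
The listed periods lying completely between them are Rhyacian, Orosirian — 2 in all.

2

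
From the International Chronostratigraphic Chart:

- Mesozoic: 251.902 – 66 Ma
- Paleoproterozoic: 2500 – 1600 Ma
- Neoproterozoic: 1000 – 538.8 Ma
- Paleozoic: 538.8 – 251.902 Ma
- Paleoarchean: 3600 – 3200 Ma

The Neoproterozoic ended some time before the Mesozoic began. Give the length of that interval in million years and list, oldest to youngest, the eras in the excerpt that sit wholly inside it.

The Neoproterozoic closes at 538.8 Ma and the Mesozoic opens at 251.902 Ma, so the interval is 538.8 − 251.902 = 286.898 Myr.
An era fits inside if it starts at or after 538.8 Ma and ends at or before 251.902 Ma; oldest first that gives Paleozoic.

286.898 million years; Paleozoic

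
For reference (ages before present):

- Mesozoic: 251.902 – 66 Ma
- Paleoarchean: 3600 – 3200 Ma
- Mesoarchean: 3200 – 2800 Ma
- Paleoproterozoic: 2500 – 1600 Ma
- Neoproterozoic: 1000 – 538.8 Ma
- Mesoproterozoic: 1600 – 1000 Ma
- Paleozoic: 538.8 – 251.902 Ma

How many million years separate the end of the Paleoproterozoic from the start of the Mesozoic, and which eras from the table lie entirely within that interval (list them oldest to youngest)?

1348.098 million years; Mesoproterozoic, Neoproterozoic, Paleozoic

The Paleoproterozoic closes at 1600 Ma and the Mesozoic opens at 251.902 Ma, so the interval is 1600 − 251.902 = 1348.098 Myr.
An era fits inside if it starts at or after 1600 Ma and ends at or before 251.902 Ma; oldest first that gives Mesoproterozoic, Neoproterozoic, Paleozoic.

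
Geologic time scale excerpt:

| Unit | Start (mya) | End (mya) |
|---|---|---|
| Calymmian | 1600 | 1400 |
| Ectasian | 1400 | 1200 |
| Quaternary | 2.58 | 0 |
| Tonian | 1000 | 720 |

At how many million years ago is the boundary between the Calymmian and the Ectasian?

1400 mya

The Calymmian ends and the Ectasian begins at 1400 mya.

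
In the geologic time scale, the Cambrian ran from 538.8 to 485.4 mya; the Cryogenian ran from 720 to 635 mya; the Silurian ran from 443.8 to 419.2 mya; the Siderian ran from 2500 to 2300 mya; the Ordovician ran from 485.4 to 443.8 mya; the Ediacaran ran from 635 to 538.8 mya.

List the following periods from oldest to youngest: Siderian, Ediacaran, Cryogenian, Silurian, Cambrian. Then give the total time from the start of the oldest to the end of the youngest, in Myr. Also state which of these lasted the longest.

Siderian → Cryogenian → Ediacaran → Cambrian → Silurian; total span 2080.8 Myr; longest is Siderian

Start ages (Ma): Siderian 2500, Cryogenian 720, Ediacaran 635, Cambrian 538.8, Silurian 443.8.
Ordered oldest to youngest: Siderian, Cryogenian, Ediacaran, Cambrian, Silurian.
Span = 2500 − 419.2 = 2080.8 Myr.
Durations: Cryogenian 85, Silurian 24.6, Ediacaran 96.2, Cambrian 53.4, Siderian 200 → longest is Siderian (200 Myr).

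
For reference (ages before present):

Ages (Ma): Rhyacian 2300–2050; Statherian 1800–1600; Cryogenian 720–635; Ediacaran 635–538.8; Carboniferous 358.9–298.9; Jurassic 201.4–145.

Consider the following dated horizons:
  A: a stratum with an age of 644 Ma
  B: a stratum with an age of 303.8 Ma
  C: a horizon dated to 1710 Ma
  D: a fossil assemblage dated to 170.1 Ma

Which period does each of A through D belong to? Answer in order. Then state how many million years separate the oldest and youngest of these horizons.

A — Cryogenian; B — Carboniferous; C — Statherian; D — Jurassic; span 1539.9 million years

A: 644 Ma lies in 720–635 Ma, so Cryogenian.
B: 303.8 Ma lies in 358.9–298.9 Ma, so Carboniferous.
C: 1710 Ma lies in 1800–1600 Ma, so Statherian.
D: 170.1 Ma lies in 201.4–145 Ma, so Jurassic.
Oldest = 1710 Ma, youngest = 170.1 Ma → span 1539.9 Myr.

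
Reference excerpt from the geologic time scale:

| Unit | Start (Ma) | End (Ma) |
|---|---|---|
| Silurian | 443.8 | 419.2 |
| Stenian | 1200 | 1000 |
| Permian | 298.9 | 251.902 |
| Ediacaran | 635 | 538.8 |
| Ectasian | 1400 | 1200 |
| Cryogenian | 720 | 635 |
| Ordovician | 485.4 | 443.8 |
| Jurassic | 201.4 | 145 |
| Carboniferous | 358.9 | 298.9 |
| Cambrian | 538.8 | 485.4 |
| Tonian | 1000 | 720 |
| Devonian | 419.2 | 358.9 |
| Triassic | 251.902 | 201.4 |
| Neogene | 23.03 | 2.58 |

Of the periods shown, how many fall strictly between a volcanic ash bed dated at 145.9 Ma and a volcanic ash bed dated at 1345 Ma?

1345 Ma sits inside the Ectasian (1400–1200) and 145.9 Ma inside the Jurassic (201.4–145); neither of those is wholly between the two dates.
The listed periods lying completely between them are Stenian, Tonian, Cryogenian, Ediacaran, Cambrian, Ordovician, Silurian, Devonian, Carboniferous, Permian, Triassic — 11 in all.

11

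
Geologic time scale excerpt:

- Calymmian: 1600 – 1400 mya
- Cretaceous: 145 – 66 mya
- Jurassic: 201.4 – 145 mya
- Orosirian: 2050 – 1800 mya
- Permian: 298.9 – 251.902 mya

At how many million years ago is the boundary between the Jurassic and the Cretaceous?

The Jurassic ends and the Cretaceous begins at 145 mya.

145 mya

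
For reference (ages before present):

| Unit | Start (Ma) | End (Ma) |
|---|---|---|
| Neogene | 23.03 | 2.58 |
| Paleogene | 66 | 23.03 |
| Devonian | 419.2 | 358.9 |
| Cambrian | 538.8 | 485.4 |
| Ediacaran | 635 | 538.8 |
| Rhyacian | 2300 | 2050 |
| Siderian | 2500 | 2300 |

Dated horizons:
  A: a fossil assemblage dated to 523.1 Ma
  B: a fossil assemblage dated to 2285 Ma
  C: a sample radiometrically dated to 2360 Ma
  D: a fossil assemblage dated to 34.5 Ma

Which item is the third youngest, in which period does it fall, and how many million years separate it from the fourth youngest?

Sorted youngest-first by Ma: D (34.5), A (523.1), B (2285), C (2360).
The third youngest is B at 2285 Ma, which lies in 2300–2050 Ma: the Rhyacian.
The fourth youngest is C at 2360 Ma; separation = |2285 − 2360| = 75 Myr.

B, in the Rhyacian; 75 million years to C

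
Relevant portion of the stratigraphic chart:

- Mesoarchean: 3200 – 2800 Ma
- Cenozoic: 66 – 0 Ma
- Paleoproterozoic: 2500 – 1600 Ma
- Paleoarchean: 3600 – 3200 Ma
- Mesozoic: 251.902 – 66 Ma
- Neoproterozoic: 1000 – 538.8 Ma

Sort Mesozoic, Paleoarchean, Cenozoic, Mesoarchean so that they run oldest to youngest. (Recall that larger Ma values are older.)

Read off each span (Ma): Mesozoic 251.902–66; Paleoarchean 3600–3200; Cenozoic 66–0; Mesoarchean 3200–2800.
Larger Ma is older, so oldest→youngest is Paleoarchean, Mesoarchean, Mesozoic, Cenozoic.

Paleoarchean → Mesoarchean → Mesozoic → Cenozoic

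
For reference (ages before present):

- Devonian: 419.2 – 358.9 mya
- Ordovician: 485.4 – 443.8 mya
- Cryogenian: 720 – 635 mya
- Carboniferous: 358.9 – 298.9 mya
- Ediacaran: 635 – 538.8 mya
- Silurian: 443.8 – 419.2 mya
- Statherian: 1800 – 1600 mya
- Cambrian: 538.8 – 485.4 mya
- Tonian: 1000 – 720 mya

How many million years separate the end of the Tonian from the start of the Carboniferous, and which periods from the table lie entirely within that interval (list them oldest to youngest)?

End of Tonian = 720 Ma; start of Carboniferous = 358.9 Ma.
Gap = 720 − 358.9 = 361.1 Myr.
Periods wholly inside 720–358.9 Ma: Cryogenian (720–635), Ediacaran (635–538.8), Cambrian (538.8–485.4), Ordovician (485.4–443.8), Silurian (443.8–419.2), Devonian (419.2–358.9).

361.1 million years; Cryogenian, Ediacaran, Cambrian, Ordovician, Silurian, Devonian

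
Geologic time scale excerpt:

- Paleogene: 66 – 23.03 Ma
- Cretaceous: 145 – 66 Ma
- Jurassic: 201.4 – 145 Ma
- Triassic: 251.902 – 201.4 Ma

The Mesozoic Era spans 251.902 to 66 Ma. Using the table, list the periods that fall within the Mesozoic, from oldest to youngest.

Periods with both bounds inside 251.902–66 Ma: Triassic (251.902–201.4), Jurassic (201.4–145), Cretaceous (145–66).

Triassic, Jurassic, Cretaceous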